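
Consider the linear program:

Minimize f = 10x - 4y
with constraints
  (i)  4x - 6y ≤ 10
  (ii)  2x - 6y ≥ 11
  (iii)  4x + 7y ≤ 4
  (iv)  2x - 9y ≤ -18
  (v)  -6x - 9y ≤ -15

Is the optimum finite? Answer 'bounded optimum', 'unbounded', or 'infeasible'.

The boundaries 2x - 9y = -18 and -6x - 9y = -15 meet at (-3/8, 23/12), but that point violates 2x - 6y ≥ 11. Every candidate vertex is excluded by some other constraint, so the feasible region is empty.

infeasible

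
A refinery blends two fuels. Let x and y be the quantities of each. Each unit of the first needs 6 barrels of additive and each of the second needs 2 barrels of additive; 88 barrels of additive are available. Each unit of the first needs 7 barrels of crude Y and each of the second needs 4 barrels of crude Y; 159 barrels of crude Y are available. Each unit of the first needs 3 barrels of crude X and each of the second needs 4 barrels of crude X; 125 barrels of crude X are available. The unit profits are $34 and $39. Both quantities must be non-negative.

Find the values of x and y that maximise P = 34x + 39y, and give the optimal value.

Feasible corners and P = 34x + 39y:
  (0, 0) → P = 0
  (0, 125/4) → P = 4875/4
  (44/3, 0) → P = 1496/3
  (17/3, 27) → P = 3737/3

x = 17/3, y = 27, maximum P = 3737/3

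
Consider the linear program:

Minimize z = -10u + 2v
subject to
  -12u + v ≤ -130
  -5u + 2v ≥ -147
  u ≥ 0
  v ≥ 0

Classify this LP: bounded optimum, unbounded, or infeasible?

From the feasible point (65/6, 0), moving in the direction (2, 5) keeps every constraint satisfied while z decreases without bound.

unbounded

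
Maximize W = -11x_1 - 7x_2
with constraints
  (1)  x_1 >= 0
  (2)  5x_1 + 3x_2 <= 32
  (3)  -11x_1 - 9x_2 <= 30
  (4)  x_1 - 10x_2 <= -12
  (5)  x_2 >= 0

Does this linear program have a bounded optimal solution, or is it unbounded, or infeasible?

bounded optimum

Corner points and W = -11x_1 - 7x_2:
  (0, 32/3) → W = -224/3
  (0, 6/5) → W = -42/5
  (284/53, 92/53) → W = -3768/53
The feasible region has finitely many vertices and no improving ray; the maximum is -42/5 at (0, 6/5).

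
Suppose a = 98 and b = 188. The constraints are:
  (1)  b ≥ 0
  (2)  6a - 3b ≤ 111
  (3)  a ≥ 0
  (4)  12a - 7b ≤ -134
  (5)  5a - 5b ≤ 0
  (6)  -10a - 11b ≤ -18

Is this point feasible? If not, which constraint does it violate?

(1): 188 ≥ 0 ✓
(2): 24 ≤ 111 ✓
(3): 98 ≥ 0 ✓
(4): -140 ≤ -134 ✓
(5): -450 ≤ 0 ✓
(6): -3048 ≤ -18 ✓

feasible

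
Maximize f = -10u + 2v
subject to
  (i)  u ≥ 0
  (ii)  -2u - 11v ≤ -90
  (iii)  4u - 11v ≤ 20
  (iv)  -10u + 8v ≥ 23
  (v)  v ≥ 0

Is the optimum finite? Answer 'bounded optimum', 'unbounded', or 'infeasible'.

From the feasible point (0, 90/11), moving in the direction (0, 1) keeps every constraint satisfied while f increases without bound.

unbounded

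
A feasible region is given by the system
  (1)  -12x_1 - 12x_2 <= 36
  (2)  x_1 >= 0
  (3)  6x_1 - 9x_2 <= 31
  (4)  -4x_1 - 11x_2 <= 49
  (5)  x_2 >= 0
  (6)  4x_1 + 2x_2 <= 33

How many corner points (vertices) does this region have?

The feasible vertices (each the meet of two boundaries and inside every other half-plane) are:
  (0, 0)
  (0, 33/2)
  (31/6, 0)
  (359/48, 37/24)

4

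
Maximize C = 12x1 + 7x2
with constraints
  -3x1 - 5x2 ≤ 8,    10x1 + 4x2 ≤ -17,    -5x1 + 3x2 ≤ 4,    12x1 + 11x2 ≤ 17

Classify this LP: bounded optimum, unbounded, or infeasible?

infeasible

The boundaries -3x1 - 5x2 = 8 and 10x1 + 4x2 = -17 meet at (-53/38, -29/38), but that point violates -5x1 + 3x2 ≤ 4. Every candidate vertex is excluded by some other constraint, so the feasible region is empty.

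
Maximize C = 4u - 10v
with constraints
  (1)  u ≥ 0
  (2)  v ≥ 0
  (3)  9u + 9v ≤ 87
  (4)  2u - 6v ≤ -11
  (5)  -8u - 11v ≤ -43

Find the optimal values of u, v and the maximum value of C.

u = 47/8, v = 91/24, maximum C = -173/12

Feasible corners and C = 4u - 10v:
  (0, 29/3) → C = -290/3
  (0, 43/11) → C = -430/11
  (47/8, 91/24) → C = -173/12
  (137/70, 87/35) → C = -596/35

The optimum lies where 9u + 9v = 87 and 2u - 6v = -11.
Solving simultaneously gives u = 47/8, v = 91/24.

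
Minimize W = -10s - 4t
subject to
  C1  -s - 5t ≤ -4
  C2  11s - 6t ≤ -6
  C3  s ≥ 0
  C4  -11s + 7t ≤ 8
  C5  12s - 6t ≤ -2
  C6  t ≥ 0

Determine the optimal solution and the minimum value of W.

s = 6/11, t = 2, minimum W = -148/11

Vertices and W = -10s - 4t:
  (0, 1) → W = -4
  (6/11, 2) → W = -148/11
  (0, 8/7) → W = -32/7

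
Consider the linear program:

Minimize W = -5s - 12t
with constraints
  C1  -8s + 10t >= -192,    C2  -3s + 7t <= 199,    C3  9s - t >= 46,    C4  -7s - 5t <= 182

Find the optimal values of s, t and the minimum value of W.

s = 1667/13, t = 1084/13, minimum W = -21343/13

Vertices and W = -5s - 12t:
  (1667/13, 1084/13) → W = -21343/13
  (134/41, -680/41) → W = 7490/41
  (521/60, 643/20) → W = -25753/60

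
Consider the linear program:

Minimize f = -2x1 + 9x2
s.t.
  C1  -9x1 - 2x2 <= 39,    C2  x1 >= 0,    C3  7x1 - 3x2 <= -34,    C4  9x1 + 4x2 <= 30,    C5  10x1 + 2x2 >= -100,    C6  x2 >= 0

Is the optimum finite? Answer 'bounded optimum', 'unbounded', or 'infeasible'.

infeasible

The boundaries -9x1 - 2x2 = 39 and 7x1 - 3x2 = -34 meet at (-185/41, 33/41), but that point violates x1 ≥ 0. Every candidate vertex is excluded by some other constraint, so the feasible region is empty.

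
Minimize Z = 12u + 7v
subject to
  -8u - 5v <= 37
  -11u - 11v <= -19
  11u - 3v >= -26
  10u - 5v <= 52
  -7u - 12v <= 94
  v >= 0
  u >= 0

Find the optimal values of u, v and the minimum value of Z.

u = 0, v = 19/11, minimum Z = 133/11

The feasible region is unbounded (it extends along (1, 2), (3, 11)), but Z strictly increases along every unbounded feasible direction, so there is no improving ray and the minimum is attained at a vertex.

The binding constraints are -11u - 11v = -19 and u = 0.
Solving simultaneously gives u = 0, v = 19/11.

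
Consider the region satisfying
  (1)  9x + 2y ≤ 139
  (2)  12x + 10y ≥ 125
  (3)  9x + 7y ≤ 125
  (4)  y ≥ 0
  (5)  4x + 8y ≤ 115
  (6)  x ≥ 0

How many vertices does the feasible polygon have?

5

Pairwise boundary intersections that survive every other constraint:
  (125/12, 0)
  (0, 25/2)
  (125/9, 0)
  (195/44, 535/44)
  (0, 115/8)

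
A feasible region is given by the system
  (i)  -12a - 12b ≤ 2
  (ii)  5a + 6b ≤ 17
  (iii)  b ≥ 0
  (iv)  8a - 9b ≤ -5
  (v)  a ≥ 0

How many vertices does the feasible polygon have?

3

Pairwise boundary intersections that survive every other constraint:
  (41/31, 161/93)
  (0, 17/6)
  (0, 5/9)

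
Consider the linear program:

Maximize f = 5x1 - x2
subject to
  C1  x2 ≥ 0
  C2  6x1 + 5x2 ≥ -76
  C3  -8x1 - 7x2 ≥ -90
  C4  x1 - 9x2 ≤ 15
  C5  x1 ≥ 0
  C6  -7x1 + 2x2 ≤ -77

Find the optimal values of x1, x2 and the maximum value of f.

Feasible corners and f = 5x1 - x2:
  (45/4, 0) → f = 225/4
  (11, 0) → f = 55
  (719/65, 14/65) → f = 3581/65

The binding constraints are x2 = 0 and -8x1 - 7x2 = -90.
Solving simultaneously gives x1 = 45/4, x2 = 0.

x1 = 45/4, x2 = 0, maximum f = 225/4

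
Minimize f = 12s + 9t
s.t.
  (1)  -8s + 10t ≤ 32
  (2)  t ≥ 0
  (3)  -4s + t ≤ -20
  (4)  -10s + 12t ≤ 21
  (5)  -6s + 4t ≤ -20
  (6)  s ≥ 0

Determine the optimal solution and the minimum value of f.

The feasible region is unbounded (it extends along (5, 4), (1, 0)), but f strictly increases along every unbounded feasible direction, so there is no improving ray and the minimum is attained at a vertex.

s = 5, t = 0, minimum f = 60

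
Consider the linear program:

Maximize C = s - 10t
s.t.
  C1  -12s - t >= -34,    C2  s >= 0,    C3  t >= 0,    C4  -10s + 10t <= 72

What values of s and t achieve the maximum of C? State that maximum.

s = 17/6, t = 0, maximum C = 17/6

Corner points and C = s - 10t:
  (17/6, 0) → C = 17/6
  (134/65, 602/65) → C = -5886/65
  (0, 0) → C = 0
  (0, 36/5) → C = -72

At the optimal vertex, -12s - t = -34 and t = 0.
Solving simultaneously gives s = 17/6, t = 0.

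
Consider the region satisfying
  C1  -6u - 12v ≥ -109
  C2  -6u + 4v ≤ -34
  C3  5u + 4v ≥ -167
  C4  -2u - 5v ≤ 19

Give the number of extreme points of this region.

Pairwise boundary intersections that survive every other constraint:
  (211/24, 75/16)
  (773/6, -166/3)
  (47/19, -91/19)

3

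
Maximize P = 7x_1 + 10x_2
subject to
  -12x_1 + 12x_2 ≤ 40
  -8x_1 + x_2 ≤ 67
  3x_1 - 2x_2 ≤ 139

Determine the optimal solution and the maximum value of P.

x_1 = 437/3, x_2 = 149, maximum P = 7529/3

Extreme points and P = 7x_1 + 10x_2:
  (-191/21, -121/21) → P = -849/7
  (437/3, 149) → P = 7529/3
  (-21, -101) → P = -1157

The binding constraints are -12x_1 + 12x_2 = 40 and 3x_1 - 2x_2 = 139.
Solving simultaneously gives x_1 = 437/3, x_2 = 149.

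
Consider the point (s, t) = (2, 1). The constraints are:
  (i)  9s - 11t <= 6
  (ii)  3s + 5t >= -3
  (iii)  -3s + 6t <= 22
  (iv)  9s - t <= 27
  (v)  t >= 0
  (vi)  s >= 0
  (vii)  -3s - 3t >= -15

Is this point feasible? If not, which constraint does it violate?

Constraint (i): 9s - 11t = 7, which is not ≤ 6. All other constraints are satisfied.

not feasible — violates (i)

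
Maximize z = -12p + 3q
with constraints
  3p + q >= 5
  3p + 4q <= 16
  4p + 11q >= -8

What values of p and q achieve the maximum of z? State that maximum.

Vertices and z = -12p + 3q:
  (4/9, 11/3) → z = 17/3
  (63/29, -44/29) → z = -888/29
  (208/17, -88/17) → z = -2760/17

At the optimal vertex, 3p + q = 5 and 3p + 4q = 16.
Solving simultaneously gives p = 4/9, q = 11/3.

p = 4/9, q = 11/3, maximum z = 17/3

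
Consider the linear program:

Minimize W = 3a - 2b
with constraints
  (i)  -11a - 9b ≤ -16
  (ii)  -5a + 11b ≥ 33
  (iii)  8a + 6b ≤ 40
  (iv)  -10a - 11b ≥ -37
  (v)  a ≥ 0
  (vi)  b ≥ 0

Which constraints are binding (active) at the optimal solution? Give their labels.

Feasible corners and W = 3a - 2b:
  (4/15, 103/33) → W = -898/165
  (0, 3) → W = -6
  (0, 37/11) → W = -74/11

The minimum is at (0, 37/11). Substituting into each constraint, equality holds for (iv) and (v); the remaining constraints have slack.

(iv) and (v)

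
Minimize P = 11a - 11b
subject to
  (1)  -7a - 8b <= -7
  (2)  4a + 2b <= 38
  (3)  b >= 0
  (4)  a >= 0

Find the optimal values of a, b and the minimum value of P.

a = 0, b = 19, minimum P = -209

Vertices and P = 11a - 11b:
  (1, 0) → P = 11
  (0, 7/8) → P = -77/8
  (19/2, 0) → P = 209/2
  (0, 19) → P = -209

The optimum lies where 4a + 2b = 38 and a = 0.
Solving simultaneously gives a = 0, b = 19.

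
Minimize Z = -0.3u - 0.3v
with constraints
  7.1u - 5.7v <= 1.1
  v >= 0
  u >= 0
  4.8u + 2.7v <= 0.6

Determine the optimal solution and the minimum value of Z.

Corner points and Z = -0.3u - 0.3v:
  (0, 0) → Z = 0
  (1/8, 0) → Z = -3/80
  (0, 2/9) → Z = -1/15

At the optimal vertex, u = 0 and 4.8u + 2.7v = 0.6.
Solving simultaneously gives u = 0, v = 2/9.

u = 0, v = 2/9, minimum Z = -1/15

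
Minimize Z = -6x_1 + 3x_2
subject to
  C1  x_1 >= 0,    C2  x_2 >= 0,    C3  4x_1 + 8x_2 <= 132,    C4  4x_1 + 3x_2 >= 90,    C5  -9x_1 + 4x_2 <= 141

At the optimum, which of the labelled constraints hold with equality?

Feasible corners and Z = -6x_1 + 3x_2:
  (33, 0) → Z = -198
  (45/2, 0) → Z = -135
  (81/5, 42/5) → Z = -72

The minimum is at (33, 0). Substituting into each constraint, equality holds for C2 and C3; the remaining constraints have slack.

C2 and C3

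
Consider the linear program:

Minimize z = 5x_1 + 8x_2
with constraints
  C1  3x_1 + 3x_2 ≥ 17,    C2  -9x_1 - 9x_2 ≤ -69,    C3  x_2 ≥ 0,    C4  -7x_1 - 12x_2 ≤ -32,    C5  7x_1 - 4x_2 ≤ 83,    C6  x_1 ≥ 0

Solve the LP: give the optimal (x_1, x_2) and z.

The feasible region is unbounded (it extends along (0, 1), (4, 7)), but z strictly increases along every unbounded feasible direction, so there is no improving ray and the minimum is attained at a vertex.

x_1 = 23/3, x_2 = 0, minimum z = 115/3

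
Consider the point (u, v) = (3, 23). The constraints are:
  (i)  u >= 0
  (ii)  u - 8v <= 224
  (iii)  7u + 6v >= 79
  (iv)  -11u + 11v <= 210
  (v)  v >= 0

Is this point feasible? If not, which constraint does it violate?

Constraint (iv): -11u + 11v = 220, which is not ≤ 210. All other constraints are satisfied.

not feasible — violates (iv)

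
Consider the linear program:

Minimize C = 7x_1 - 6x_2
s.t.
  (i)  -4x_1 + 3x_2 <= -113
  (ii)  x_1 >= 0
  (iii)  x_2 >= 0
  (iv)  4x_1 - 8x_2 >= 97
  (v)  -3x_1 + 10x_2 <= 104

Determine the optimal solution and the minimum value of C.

x_1 = 613/20, x_2 = 16/5, minimum C = 3907/20

Feasible corners and C = 7x_1 - 6x_2:
  (113/4, 0) → C = 791/4
  (613/20, 16/5) → C = 3907/20
  (901/8, 707/16) → C = 2093/4
The feasible region is unbounded (it extends along (10, 3), (1, 0)), but C strictly increases along every unbounded feasible direction, so there is no improving ray and the minimum is attained at a vertex.

The binding constraints are -4x_1 + 3x_2 = -113 and 4x_1 - 8x_2 = 97.
Solving simultaneously gives x_1 = 613/20, x_2 = 16/5.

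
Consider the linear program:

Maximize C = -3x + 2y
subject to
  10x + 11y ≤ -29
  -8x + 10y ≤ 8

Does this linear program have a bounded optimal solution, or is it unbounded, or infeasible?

unbounded

From the feasible point (-189/94, -38/47), moving in the direction (-10, -8) keeps every constraint satisfied while C increases without bound.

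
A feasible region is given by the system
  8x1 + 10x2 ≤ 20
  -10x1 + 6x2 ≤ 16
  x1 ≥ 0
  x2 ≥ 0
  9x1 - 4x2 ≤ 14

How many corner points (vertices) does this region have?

4

Intersecting each pair of boundary lines and keeping only the points that satisfy every inequality leaves:
  (0, 2)
  (110/61, 34/61)
  (0, 0)
  (14/9, 0)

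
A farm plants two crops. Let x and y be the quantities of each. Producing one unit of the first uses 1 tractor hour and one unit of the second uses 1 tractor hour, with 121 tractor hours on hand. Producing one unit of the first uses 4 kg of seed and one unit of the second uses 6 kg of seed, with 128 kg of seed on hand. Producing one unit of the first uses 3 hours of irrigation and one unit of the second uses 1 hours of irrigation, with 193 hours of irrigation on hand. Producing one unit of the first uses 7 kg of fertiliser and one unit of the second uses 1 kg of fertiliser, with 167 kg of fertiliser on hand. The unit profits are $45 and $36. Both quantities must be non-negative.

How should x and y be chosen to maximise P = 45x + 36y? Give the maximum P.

x = 23, y = 6, maximum P = 1251

Extreme points and P = 45x + 36y:
  (0, 0) → P = 0
  (0, 64/3) → P = 768
  (167/7, 0) → P = 7515/7
  (23, 6) → P = 1251

The optimum lies where 4x + 6y = 128 and 7x + y = 167.
Solving simultaneously gives x = 23, y = 6.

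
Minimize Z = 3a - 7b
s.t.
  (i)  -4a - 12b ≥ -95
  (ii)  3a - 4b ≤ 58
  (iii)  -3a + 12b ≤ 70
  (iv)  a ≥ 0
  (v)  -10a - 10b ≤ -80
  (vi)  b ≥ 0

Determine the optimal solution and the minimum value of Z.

a = 26/15, b = 94/15, minimum Z = -116/3

Corner points and Z = 3a - 7b:
  (269/13, 53/52) → Z = 2857/52
  (25/7, 565/84) → Z = -3055/84
  (58/3, 0) → Z = 58
  (26/15, 94/15) → Z = -116/3
  (8, 0) → Z = 24

The optimum lies where -3a + 12b = 70 and -10a - 10b = -80.
Solving simultaneously gives a = 26/15, b = 94/15.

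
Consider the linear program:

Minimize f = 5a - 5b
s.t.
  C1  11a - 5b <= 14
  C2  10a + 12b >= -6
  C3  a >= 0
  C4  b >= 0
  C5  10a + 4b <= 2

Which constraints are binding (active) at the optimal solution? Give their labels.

C3 and C5

Vertices and f = 5a - 5b:
  (0, 0) → f = 0
  (0, 1/2) → f = -5/2
  (1/5, 0) → f = 1

The minimum is at (0, 1/2). Substituting into each constraint, equality holds for C3 and C5; the remaining constraints have slack.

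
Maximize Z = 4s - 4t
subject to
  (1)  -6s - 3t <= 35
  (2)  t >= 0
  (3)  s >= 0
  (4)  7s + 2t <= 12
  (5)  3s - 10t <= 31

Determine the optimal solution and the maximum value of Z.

s = 12/7, t = 0, maximum Z = 48/7

Vertices and Z = 4s - 4t:
  (0, 0) → Z = 0
  (12/7, 0) → Z = 48/7
  (0, 6) → Z = -24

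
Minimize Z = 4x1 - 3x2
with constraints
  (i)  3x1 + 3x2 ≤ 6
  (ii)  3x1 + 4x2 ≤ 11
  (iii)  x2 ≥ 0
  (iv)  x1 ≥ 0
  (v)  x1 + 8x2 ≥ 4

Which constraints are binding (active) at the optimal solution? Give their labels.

(i) and (iv)

Extreme points and Z = 4x1 - 3x2:
  (0, 2) → Z = -6
  (12/7, 2/7) → Z = 6
  (0, 1/2) → Z = -3/2

The minimum is at (0, 2). Substituting into each constraint, equality holds for (i) and (iv); the remaining constraints have slack.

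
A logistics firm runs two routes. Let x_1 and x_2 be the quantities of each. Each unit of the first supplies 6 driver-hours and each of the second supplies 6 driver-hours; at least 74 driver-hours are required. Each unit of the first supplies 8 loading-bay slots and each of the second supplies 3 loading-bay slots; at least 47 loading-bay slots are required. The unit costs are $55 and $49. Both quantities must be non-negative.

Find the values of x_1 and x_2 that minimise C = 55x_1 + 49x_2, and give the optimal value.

x_1 = 2, x_2 = 31/3, minimum C = 1849/3

The feasible region is unbounded (it extends along (0, 1), (1, 0)), but C strictly increases along every unbounded feasible direction, so there is no improving ray and the minimum is attained at a vertex.

The optimum lies where 6x_1 + 6x_2 = 74 and 8x_1 + 3x_2 = 47.
Solving simultaneously gives x_1 = 2, x_2 = 31/3.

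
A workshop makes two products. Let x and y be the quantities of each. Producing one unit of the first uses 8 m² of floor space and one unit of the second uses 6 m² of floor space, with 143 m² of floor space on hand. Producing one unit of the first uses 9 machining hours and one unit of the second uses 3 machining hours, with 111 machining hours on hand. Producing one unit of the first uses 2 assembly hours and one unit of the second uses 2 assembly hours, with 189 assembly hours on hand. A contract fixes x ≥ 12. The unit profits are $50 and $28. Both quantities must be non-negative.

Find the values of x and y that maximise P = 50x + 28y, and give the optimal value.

At the optimal vertex, 9x + 3y = 111 and x = 12.
Solving simultaneously gives x = 12, y = 1.

x = 12, y = 1, maximum P = 628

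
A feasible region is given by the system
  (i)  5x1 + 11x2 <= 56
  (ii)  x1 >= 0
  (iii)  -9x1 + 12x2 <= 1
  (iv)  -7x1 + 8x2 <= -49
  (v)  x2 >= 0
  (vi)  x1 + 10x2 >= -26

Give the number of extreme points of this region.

3

The feasible vertices (each the meet of two boundaries and inside every other half-plane) are:
  (329/39, 49/39)
  (56/5, 0)
  (7, 0)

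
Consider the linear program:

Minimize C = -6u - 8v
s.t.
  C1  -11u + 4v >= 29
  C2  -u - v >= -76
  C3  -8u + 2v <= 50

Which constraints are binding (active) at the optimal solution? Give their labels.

C2 and C3

Corner points and C = -6u - 8v:
  (55/3, 173/3) → C = -1714/3
  (-71/5, -159/5) → C = 1698/5
  (51/5, 329/5) → C = -2938/5

The minimum is at (51/5, 329/5). Substituting into each constraint, equality holds for C2 and C3; the remaining constraints have slack.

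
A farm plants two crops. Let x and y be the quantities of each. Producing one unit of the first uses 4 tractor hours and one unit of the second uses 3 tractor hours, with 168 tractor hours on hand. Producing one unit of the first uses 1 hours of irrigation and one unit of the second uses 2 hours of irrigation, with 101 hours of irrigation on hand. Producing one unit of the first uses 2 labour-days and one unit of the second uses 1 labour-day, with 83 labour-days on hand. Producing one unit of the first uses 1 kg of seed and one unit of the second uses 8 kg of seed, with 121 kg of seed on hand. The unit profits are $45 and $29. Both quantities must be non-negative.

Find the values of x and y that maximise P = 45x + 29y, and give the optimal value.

x = 81/2, y = 2, maximum P = 3761/2

Vertices and P = 45x + 29y:
  (0, 0) → P = 0
  (0, 121/8) → P = 3509/8
  (83/2, 0) → P = 3735/2
  (81/2, 2) → P = 3761/2
  (981/29, 316/29) → P = 53309/29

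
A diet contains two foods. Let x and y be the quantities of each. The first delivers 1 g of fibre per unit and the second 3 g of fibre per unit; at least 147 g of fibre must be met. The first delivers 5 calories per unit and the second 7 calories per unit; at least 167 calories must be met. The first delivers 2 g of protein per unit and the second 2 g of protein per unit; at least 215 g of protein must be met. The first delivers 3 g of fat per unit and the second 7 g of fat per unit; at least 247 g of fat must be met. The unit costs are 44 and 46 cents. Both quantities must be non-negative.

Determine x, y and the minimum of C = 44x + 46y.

The feasible region is unbounded (it extends along (0, 1), (1, 0)), but C strictly increases along every unbounded feasible direction, so there is no improving ray and the minimum is attained at a vertex.

x = 351/4, y = 79/4, minimum C = 9539/2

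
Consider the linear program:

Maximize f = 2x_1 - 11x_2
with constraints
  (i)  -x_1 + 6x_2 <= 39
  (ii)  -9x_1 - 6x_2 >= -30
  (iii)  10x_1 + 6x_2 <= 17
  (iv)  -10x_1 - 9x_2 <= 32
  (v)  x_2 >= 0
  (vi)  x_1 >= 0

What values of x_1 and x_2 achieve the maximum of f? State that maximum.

x_1 = 17/10, x_2 = 0, maximum f = 17/5

Extreme points and f = 2x_1 - 11x_2:
  (17/10, 0) → f = 17/5
  (0, 17/6) → f = -187/6
  (0, 0) → f = 0

The binding constraints are 10x_1 + 6x_2 = 17 and x_2 = 0.
Solving simultaneously gives x_1 = 17/10, x_2 = 0.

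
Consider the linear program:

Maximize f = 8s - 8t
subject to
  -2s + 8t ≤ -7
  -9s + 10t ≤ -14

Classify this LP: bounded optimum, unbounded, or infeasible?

From the feasible point (21/26, -35/52), moving in the direction (8, 2) keeps every constraint satisfied while f increases without bound.

unbounded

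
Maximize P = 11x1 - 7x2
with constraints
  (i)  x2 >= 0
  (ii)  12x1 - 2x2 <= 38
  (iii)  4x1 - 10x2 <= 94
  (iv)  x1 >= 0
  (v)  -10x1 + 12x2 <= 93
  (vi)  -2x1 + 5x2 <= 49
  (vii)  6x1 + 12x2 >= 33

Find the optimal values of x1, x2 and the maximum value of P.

Corner points and P = 11x1 - 7x2:
  (36/7, 83/7) → P = -185/7
  (87/26, 14/13) → P = 761/26
  (0, 31/4) → P = -217/4
  (0, 11/4) → P = -77/4
  (123/26, 152/13) → P = -775/26

x1 = 87/26, x2 = 14/13, maximum P = 761/26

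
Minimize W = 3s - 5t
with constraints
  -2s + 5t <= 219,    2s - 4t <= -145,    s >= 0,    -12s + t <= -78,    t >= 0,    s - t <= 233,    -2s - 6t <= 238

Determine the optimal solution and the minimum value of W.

s = 21/2, t = 48, minimum W = -417/2

The binding constraints are -2s + 5t = 219 and -12s + t = -78.
Solving simultaneously gives s = 21/2, t = 48.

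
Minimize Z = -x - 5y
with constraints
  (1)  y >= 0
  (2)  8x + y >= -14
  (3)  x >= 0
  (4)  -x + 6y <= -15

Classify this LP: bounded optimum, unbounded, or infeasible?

From the feasible point (15, 0), moving in the direction (6, 1) keeps every constraint satisfied while Z decreases without bound.

unbounded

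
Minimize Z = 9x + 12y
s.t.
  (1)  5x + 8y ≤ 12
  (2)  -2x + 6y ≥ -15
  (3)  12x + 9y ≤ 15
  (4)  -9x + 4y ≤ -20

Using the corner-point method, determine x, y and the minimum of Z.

x = 30/23, y = -95/46, minimum Z = -300/23

Corner points and Z = 9x + 12y:
  (5/2, -5/3) → Z = 5/2
  (30/23, -95/46) → Z = -300/23
  (80/43, -35/43) → Z = 300/43

The optimum lies where -2x + 6y = -15 and -9x + 4y = -20.
Solving simultaneously gives x = 30/23, y = -95/46.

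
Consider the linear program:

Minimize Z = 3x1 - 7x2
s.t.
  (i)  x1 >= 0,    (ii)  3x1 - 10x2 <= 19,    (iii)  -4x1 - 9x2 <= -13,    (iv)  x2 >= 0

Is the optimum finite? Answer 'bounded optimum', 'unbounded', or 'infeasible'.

From the feasible point (0, 13/9), moving in the direction (0, 1) keeps every constraint satisfied while Z decreases without bound.

unbounded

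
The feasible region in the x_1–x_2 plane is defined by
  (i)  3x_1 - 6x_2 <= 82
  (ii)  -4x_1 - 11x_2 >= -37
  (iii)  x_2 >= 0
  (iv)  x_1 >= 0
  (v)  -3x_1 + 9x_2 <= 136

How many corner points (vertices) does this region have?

The feasible vertices (each the meet of two boundaries and inside every other half-plane) are:
  (37/4, 0)
  (0, 37/11)
  (0, 0)

3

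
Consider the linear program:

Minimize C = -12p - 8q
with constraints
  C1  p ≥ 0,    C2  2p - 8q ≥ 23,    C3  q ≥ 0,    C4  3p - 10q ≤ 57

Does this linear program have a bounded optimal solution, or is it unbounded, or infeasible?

bounded optimum

Corner points and C = -12p - 8q:
  (23/2, 0) → C = -138
  (113/2, 45/4) → C = -768
  (19, 0) → C = -228
The feasible region has finitely many vertices and no improving ray; the minimum is -768 at (113/2, 45/4).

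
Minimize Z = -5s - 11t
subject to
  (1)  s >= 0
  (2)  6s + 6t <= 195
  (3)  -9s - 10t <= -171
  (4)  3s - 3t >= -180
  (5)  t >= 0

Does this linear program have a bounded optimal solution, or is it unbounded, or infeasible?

Corner points and Z = -5s - 11t:
  (0, 65/2) → Z = -715/2
  (0, 171/10) → Z = -1881/10
  (65/2, 0) → Z = -325/2
  (19, 0) → Z = -95
The feasible region has finitely many vertices and no improving ray; the minimum is -715/2 at (0, 65/2).

bounded optimum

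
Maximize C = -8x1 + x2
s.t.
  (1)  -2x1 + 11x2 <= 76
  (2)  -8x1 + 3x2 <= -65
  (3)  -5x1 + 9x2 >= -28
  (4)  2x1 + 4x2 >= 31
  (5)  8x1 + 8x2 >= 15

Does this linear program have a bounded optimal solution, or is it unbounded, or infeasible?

bounded optimum

Vertices and C = -8x1 + x2:
  (23/2, 9) → C = -83
  (992/37, 436/37) → C = -7500/37
  (353/38, 59/19) → C = -1353/19
  (391/38, 99/38) → C = -3029/38
The feasible region has finitely many vertices and no improving ray; the maximum is -1353/19 at (353/38, 59/19).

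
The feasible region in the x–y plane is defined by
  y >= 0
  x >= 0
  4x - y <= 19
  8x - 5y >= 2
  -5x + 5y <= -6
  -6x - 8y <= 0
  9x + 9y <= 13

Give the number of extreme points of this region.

Pairwise boundary intersections that survive every other constraint:
  (6/5, 0)
  (13/9, 0)
  (119/90, 11/90)

3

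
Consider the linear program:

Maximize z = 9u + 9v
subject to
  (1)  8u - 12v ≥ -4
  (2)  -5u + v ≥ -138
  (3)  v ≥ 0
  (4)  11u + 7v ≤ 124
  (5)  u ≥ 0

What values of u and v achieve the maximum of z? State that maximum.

Feasible corners and z = 9u + 9v:
  (365/47, 259/47) → z = 5616/47
  (0, 1/3) → z = 3
  (124/11, 0) → z = 1116/11
  (0, 0) → z = 0

u = 365/47, v = 259/47, maximum z = 5616/47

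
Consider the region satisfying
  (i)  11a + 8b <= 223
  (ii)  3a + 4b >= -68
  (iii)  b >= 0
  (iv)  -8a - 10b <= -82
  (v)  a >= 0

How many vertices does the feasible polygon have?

The feasible vertices (each the meet of two boundaries and inside every other half-plane) are:
  (223/11, 0)
  (0, 223/8)
  (41/4, 0)
  (0, 41/5)

4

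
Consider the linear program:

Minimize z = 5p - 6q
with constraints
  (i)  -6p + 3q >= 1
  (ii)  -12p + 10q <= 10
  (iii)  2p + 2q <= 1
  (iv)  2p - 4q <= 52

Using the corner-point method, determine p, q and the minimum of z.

Extreme points and z = 5p - 6q:
  (1/18, 4/9) → z = -43/18
  (-80/9, -157/9) → z = 542/9
  (-5/22, 8/11) → z = -11/2
  (-20, -23) → z = 38

At the optimal vertex, -12p + 10q = 10 and 2p + 2q = 1.
Solving simultaneously gives p = -5/22, q = 8/11.

p = -5/22, q = 8/11, minimum z = -11/2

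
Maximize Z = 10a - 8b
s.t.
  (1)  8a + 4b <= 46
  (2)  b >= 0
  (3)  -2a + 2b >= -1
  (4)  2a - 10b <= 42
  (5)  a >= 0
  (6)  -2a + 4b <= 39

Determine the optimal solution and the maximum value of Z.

a = 4, b = 7/2, maximum Z = 12

Feasible corners and Z = 10a - 8b:
  (4, 7/2) → Z = 12
  (7/10, 101/10) → Z = -369/5
  (1/2, 0) → Z = 5
  (0, 0) → Z = 0
  (0, 39/4) → Z = -78

The optimum lies where 8a + 4b = 46 and -2a + 2b = -1.
Solving simultaneously gives a = 4, b = 7/2.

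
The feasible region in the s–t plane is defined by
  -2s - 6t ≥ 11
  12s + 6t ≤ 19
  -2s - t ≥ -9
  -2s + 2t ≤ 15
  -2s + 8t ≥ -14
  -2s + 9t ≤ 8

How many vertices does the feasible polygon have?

The feasible vertices (each the meet of two boundaries and inside every other half-plane) are:
  (-1/7, -25/14)
  (-49/10, -1/5)
  (-37/3, -29/6)
  (-17/2, -1)

4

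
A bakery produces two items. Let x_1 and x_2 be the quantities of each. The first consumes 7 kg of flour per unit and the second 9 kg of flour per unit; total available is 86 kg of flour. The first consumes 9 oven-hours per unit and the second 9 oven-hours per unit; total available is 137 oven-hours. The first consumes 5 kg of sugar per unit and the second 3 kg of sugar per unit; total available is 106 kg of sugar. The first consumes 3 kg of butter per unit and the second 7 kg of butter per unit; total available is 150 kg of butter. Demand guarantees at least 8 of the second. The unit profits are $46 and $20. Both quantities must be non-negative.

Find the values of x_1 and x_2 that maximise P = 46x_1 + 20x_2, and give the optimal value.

x_1 = 2, x_2 = 8, maximum P = 252

Vertices and P = 46x_1 + 20x_2:
  (0, 86/9) → P = 1720/9
  (0, 8) → P = 160
  (2, 8) → P = 252

The binding constraints are 7x_1 + 9x_2 = 86 and x_2 = 8.
Solving simultaneously gives x_1 = 2, x_2 = 8.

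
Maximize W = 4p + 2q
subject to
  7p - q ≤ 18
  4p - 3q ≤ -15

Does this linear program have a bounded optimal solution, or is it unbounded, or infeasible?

From the feasible point (69/17, 177/17), moving in the direction (1, 7) keeps every constraint satisfied while W increases without bound.

unbounded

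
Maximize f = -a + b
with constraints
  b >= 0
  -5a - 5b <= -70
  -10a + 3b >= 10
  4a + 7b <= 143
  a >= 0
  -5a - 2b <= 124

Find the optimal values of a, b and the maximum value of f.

Extreme points and f = -a + b:
  (32/13, 150/13) → f = 118/13
  (0, 14) → f = 14
  (359/82, 735/41) → f = 1111/82
  (0, 143/7) → f = 143/7

The optimum lies where 4a + 7b = 143 and a = 0.
Solving simultaneously gives a = 0, b = 143/7.

a = 0, b = 143/7, maximum f = 143/7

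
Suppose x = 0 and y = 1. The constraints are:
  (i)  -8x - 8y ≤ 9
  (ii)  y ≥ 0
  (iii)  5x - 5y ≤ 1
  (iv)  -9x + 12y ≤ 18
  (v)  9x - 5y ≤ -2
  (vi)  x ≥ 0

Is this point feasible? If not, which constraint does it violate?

(i): -8 ≤ 9 ✓
(ii): 1 ≥ 0 ✓
(iii): -5 ≤ 1 ✓
(iv): 12 ≤ 18 ✓
(v): -5 ≤ -2 ✓
(vi): 0 ≥ 0 ✓

feasible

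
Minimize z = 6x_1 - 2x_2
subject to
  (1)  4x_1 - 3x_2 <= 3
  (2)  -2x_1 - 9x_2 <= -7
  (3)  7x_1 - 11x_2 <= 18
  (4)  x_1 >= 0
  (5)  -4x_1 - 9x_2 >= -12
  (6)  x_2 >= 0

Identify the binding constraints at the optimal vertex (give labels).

Corner points and z = 6x_1 - 2x_2:
  (8/7, 11/21) → z = 122/21
  (21/16, 3/4) → z = 51/8
  (0, 7/9) → z = -14/9
  (0, 4/3) → z = -8/3

The minimum is at (0, 4/3). Substituting into each constraint, equality holds for (4) and (5); the remaining constraints have slack.

(4) and (5)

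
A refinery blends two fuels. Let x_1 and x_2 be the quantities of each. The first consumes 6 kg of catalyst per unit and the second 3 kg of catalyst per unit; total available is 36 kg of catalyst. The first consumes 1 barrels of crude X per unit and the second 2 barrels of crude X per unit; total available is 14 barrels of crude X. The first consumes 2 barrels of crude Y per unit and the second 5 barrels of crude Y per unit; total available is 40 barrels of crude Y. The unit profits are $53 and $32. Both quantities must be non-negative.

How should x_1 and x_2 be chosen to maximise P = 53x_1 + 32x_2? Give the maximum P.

Extreme points and P = 53x_1 + 32x_2:
  (0, 0) → P = 0
  (0, 7) → P = 224
  (6, 0) → P = 318
  (10/3, 16/3) → P = 1042/3

x_1 = 10/3, x_2 = 16/3, maximum P = 1042/3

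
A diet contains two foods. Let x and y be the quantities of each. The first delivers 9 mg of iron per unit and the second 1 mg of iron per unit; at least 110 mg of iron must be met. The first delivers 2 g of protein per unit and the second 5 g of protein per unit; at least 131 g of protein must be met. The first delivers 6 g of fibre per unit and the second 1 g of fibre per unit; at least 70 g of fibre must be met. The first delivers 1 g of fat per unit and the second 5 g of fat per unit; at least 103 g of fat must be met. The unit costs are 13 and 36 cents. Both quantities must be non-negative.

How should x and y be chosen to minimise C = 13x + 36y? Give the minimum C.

Vertices and C = 13x + 36y:
  (0, 110) → C = 3960
  (103, 0) → C = 1339
  (419/43, 959/43) → C = 39971/43
  (28, 15) → C = 904
The feasible region is unbounded (it extends along (0, 1), (1, 0)), but C strictly increases along every unbounded feasible direction, so there is no improving ray and the minimum is attained at a vertex.

The binding constraints are 2x + 5y = 131 and x + 5y = 103.
Solving simultaneously gives x = 28, y = 15.

x = 28, y = 15, minimum C = 904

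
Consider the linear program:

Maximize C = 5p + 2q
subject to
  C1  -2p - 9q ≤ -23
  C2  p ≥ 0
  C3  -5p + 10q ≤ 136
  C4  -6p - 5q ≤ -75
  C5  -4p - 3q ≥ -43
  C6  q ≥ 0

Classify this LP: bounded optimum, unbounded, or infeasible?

infeasible

The boundaries -2p - 9q = -23 and p = 0 meet at (0, 23/9), but that point violates -6p - 5q ≤ -75. Every candidate vertex is excluded by some other constraint, so the feasible region is empty.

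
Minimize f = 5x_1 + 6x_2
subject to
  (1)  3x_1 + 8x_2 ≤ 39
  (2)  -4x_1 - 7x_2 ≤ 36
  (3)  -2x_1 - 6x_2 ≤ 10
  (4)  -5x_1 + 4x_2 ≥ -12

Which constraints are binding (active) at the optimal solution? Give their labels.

(1) and (2)

Feasible corners and f = 5x_1 + 6x_2:
  (-51, 24) → f = -111
  (63/13, 159/52) → f = 1107/26
  (-73/5, 16/5) → f = -269/5
  (16/19, -37/19) → f = -142/19

The minimum is at (-51, 24). Substituting into each constraint, equality holds for (1) and (2); the remaining constraints have slack.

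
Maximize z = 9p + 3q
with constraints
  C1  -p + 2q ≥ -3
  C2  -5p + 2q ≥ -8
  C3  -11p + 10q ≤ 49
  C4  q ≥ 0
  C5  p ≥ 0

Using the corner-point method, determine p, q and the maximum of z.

Vertices and z = 9p + 3q:
  (89/14, 333/28) → z = 2601/28
  (8/5, 0) → z = 72/5
  (0, 49/10) → z = 147/10
  (0, 0) → z = 0

At the optimal vertex, -5p + 2q = -8 and -11p + 10q = 49.
Solving simultaneously gives p = 89/14, q = 333/28.

p = 89/14, q = 333/28, maximum z = 2601/28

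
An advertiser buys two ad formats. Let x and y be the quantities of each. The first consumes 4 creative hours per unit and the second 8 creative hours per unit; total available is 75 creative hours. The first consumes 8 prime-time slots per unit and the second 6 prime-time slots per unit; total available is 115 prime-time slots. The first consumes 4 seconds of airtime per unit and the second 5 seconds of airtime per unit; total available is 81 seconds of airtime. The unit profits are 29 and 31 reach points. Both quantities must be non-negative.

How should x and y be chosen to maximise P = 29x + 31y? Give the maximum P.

At the optimal vertex, 4x + 8y = 75 and 8x + 6y = 115.
Solving simultaneously gives x = 47/4, y = 7/2.

x = 47/4, y = 7/2, maximum P = 1797/4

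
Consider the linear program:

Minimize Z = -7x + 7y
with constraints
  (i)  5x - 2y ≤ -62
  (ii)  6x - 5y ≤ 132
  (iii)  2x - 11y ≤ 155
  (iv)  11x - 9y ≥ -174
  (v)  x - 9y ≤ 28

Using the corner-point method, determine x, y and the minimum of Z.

x = -614/43, y = -202/43, minimum Z = 2884/43

Extreme points and Z = -7x + 7y:
  (-210/23, 188/23) → Z = 2786/23
  (-614/43, -202/43) → Z = 2884/43
  (-101/5, -241/45) → Z = 4676/45

The optimum lies where 5x - 2y = -62 and x - 9y = 28.
Solving simultaneously gives x = -614/43, y = -202/43.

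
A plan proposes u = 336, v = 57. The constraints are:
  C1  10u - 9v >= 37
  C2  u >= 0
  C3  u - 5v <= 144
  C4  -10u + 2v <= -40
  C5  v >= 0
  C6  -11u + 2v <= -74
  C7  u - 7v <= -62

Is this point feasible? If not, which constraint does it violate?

feasible

C1: 2847 ≥ 37 ✓
C2: 336 ≥ 0 ✓
C3: 51 ≤ 144 ✓
C4: -3246 ≤ -40 ✓
C5: 57 ≥ 0 ✓
C6: -3582 ≤ -74 ✓
C7: -63 ≤ -62 ✓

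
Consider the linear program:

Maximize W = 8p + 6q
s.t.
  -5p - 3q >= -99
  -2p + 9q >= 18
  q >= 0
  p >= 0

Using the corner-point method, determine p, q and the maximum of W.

Extreme points and W = 8p + 6q:
  (279/17, 96/17) → W = 2808/17
  (0, 33) → W = 198
  (0, 2) → W = 12

p = 0, q = 33, maximum W = 198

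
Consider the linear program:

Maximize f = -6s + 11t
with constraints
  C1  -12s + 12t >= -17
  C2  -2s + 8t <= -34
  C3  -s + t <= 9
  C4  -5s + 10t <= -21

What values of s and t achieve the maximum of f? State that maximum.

Vertices and f = -6s + 11t:
  (-34/9, -187/36) → f = -1241/36
  (-43/5, -32/5) → f = -94/5
  (-111/5, -66/5) → f = -12
The feasible region is unbounded (it extends along (-1, -1)), but f strictly decreases along every unbounded feasible direction, so there is no improving ray and the maximum is attained at a vertex.

At the optimal vertex, -s + t = 9 and -5s + 10t = -21.
Solving simultaneously gives s = -111/5, t = -66/5.

s = -111/5, t = -66/5, maximum f = -12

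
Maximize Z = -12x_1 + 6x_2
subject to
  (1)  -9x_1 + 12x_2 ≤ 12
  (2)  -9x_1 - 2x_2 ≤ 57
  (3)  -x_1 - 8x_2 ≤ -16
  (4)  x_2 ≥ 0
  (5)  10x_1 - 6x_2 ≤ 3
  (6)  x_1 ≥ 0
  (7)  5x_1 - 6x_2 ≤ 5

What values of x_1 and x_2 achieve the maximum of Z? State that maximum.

Feasible corners and Z = -12x_1 + 6x_2:
  (8/7, 13/7) → Z = -18/7
  (18/11, 49/22) → Z = -69/11
  (60/43, 157/86) → Z = -249/43

x_1 = 8/7, x_2 = 13/7, maximum Z = -18/7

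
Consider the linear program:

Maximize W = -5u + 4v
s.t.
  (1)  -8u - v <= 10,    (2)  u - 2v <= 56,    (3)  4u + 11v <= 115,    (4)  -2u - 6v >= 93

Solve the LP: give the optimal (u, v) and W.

u = 33/46, v = -362/23, maximum W = -3061/46

Vertices and W = -5u + 4v:
  (36/17, -458/17) → W = -2012/17
  (33/46, -362/23) → W = -3061/46
  (15, -41/2) → W = -157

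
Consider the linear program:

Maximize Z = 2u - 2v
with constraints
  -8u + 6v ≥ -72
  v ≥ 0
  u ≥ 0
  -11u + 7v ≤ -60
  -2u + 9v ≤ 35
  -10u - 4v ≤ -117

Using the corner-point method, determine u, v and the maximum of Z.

u = 495/46, v = 54/23, maximum Z = 387/23

Extreme points and Z = 2u - 2v:
  (143/10, 106/15) → Z = 217/15
  (495/46, 54/23) → Z = 387/23
  (913/98, 292/49) → Z = 47/7

The optimum lies where -8u + 6v = -72 and -10u - 4v = -117.
Solving simultaneously gives u = 495/46, v = 54/23.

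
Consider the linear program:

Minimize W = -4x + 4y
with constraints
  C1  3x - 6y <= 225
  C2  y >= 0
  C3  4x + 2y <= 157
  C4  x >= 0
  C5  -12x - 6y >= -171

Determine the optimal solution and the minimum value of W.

Corner points and W = -4x + 4y:
  (0, 0) → W = 0
  (57/4, 0) → W = -57
  (0, 57/2) → W = 114

At the optimal vertex, y = 0 and -12x - 6y = -171.
Solving simultaneously gives x = 57/4, y = 0.

x = 57/4, y = 0, minimum W = -57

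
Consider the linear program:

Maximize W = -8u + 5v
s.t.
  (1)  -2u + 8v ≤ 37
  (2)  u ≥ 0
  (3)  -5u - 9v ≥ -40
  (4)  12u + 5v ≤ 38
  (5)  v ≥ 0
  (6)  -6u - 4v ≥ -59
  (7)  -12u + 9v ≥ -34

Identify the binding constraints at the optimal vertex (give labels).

Vertices and W = -8u + 5v:
  (0, 40/9) → W = 200/9
  (0, 0) → W = 0
  (142/83, 290/83) → W = 314/83
  (64/21, 2/7) → W = -482/21
  (17/6, 0) → W = -68/3

The maximum is at (0, 40/9). Substituting into each constraint, equality holds for (2) and (3); the remaining constraints have slack.

(2) and (3)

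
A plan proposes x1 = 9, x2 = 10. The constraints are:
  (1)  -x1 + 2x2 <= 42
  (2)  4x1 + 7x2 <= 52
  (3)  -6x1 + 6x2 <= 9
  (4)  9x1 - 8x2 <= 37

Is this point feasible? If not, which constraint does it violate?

Constraint (2): 4x1 + 7x2 = 106, which is not ≤ 52. All other constraints are satisfied.

not feasible — violates (2)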